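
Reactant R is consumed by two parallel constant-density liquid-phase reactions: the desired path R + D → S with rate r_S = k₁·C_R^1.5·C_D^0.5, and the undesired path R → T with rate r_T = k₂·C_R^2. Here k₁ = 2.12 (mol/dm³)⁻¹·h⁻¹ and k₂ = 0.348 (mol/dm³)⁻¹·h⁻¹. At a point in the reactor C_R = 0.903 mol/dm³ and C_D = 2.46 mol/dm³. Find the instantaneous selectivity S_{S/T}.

S_{S/T} = r_S/r_T = (k₁·C_R^1.5·C_D^0.5)/(k₂·C_R^2) = (k₁/k₂)·C_R^-0.5·C_D^0.5.
= (2.12×0.9030^1.5×2.460^0.5) / (0.348×0.9030^2) = 2.853/0.2838 = 10.1.

10.1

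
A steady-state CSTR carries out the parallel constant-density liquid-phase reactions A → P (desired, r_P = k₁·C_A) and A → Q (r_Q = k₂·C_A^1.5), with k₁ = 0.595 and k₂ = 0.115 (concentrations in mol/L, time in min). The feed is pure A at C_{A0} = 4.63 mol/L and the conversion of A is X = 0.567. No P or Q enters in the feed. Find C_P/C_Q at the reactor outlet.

3.65

Exit C_A = C_{A0}(1−X) = 4.63×0.433 = 2.005 mol/L.
A CSTR operates uniformly at the exit composition, giving r_P = 1.193 and r_Q = 0.3264 (each k·C_A^n at C_A = 2.005).
Overall selectivity = C_P/C_Q = r_Pτ/(r_Qτ) = r_P/r_Q = 3.65.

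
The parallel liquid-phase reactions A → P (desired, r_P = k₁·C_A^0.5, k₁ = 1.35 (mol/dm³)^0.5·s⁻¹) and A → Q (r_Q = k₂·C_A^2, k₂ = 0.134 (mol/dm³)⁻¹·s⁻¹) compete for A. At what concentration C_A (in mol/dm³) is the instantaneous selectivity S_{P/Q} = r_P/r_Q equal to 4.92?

S_{P/Q} = (k₁/k₂)·C_A^-1.5 ⇒ C_A = (S·k₂/k₁)^(1/(-1.5)).
= (4.92×0.134/1.35)^(-0.6667) = (0.4884)^(-0.6667) = 1.61 mol/dm³.

1.61 mol/dm³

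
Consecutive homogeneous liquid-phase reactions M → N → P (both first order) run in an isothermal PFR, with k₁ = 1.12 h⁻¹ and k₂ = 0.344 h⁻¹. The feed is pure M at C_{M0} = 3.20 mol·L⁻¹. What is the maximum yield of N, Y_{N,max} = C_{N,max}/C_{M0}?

0.593

For a first-order series the maximum intermediate yield is C_{N,max}/C_{M0} = (k₁/k₂)^[k₂/(k₂−k₁)].
= (1.12/0.344)^(0.344/(0.344−1.12)) = (3.256)^(-0.4433) = 0.5926.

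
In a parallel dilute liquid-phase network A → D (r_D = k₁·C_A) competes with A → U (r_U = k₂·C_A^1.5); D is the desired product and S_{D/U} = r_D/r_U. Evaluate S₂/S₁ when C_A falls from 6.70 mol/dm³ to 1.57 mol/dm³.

2.07

S_{D/U} = (k₁/k₂)·C_A^-0.5, so S₂/S₁ = (C_{A,2}/C_{A,1})^-0.5.
= (1.57/6.70)^(-0.5) = (0.2343)^(-0.5) = 2.07.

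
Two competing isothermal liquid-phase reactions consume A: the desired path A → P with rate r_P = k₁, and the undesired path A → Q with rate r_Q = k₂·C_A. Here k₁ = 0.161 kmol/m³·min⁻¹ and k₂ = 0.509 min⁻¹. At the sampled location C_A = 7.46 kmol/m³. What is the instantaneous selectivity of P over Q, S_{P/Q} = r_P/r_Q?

0.0424

S_{P/Q} = r_P/r_Q = (k₁)/(k₂·C_A) = (k₁/k₂)·C_A⁻¹.
= (0.161) / (0.509×7.460) = 0.1610/3.797 = 0.0424.
The undesired path is higher order in A, so low C_A (CSTR or dilute feed) favours P.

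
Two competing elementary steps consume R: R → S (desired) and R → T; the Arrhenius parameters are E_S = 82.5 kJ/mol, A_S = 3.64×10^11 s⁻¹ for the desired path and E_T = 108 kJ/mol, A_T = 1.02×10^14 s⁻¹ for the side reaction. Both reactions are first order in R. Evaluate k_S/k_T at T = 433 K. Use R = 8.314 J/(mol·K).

k_S/k_T = (A_S/A_T)·exp[−(E_S−E_T)/(RT)] = (A_S/A_T)·exp[(E_T−E_S)/(RT)].
(E_T−E_S)/(RT) = (108−82.5)×10³/(8.314×433) = 25500/3600 = 7.083.
k_S/k_T = (3.64×10^11/1.02×10^14)·exp(7.083) = 0.003569 × 1192 = 4.25.

4.25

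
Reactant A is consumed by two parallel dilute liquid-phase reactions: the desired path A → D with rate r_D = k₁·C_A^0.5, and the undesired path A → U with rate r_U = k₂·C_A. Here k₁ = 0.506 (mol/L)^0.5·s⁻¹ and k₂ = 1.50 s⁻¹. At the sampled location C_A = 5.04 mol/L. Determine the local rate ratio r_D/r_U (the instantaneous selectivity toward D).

0.150

S_{D/U} = r_D/r_U = (k₁·C_A^0.5)/(k₂·C_A) = (k₁/k₂)·C_A^-0.5.
= (0.506×5.040^0.5) / (1.50×5.040) = 1.136/7.560 = 0.150.
The undesired path is higher order in A, so low C_A (CSTR or dilute feed) favours D.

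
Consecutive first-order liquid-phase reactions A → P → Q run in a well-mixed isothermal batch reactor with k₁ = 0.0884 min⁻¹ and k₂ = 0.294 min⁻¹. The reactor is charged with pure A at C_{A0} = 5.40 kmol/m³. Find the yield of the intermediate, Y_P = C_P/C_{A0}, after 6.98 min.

0.177

For first-order series with pure A initially, C_P(t) = k₁C_{A0}/(k₂−k₁)·(e^(−k₁t) − e^(−k₂t)).
e^(−k₁t) = e^(−0.0884×6.98) = e^(−0.6170) = 0.5395; e^(−k₂t) = e^(−2.052) = 0.1285.
C_P = 0.0884×5.40/(0.294−0.0884) × (0.5395−0.1285) = 2.322×0.4111 = 0.9544 kmol/m³.
Y_P = C_P/C_{A0} = 0.9544/5.40 = 0.177.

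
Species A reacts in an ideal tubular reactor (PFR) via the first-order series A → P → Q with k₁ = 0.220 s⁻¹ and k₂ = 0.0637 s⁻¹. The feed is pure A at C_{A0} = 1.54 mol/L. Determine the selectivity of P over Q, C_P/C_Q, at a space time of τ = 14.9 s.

The intermediate concentration in a first-order A→B→C sequence is C_P = k₁C_{A0}(e^(−k₁τ) − e^(−k₂τ))/(k₂−k₁).
e^(−k₁τ) = e^(−0.220×14.9) = e^(−3.278) = 0.03770; e^(−k₂τ) = e^(−0.9491) = 0.3871.
C_P = 0.220×1.54/(0.0637−0.220) × (0.03770−0.3871) = (-2.168)×(-0.3494) = 0.7573 mol/L.
C_A = C_{A0}e^(−k₁τ) = 0.05806 mol/L, so C_Q = C_{A0}−C_A−C_P = 0.7246 mol/L; C_P/C_Q = 1.05.

1.05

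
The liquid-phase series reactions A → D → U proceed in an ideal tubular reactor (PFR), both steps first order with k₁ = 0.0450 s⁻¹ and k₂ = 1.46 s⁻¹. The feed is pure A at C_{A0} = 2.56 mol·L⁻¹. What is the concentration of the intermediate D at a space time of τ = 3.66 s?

0.0687 mol·L⁻¹

The intermediate concentration in a first-order A→B→C sequence is C_D = k₁C_{A0}(e^(−k₁τ) − e^(−k₂τ))/(k₂−k₁).
e^(−k₁τ) = e^(−0.0450×3.66) = e^(−0.1647) = 0.8481; e^(−k₂τ) = e^(−5.344) = 0.004779.
C_D = 0.0450×2.56/(1.46−0.0450) × (0.8481−0.004779) = 0.08141×0.8434 = 0.06866 mol·L⁻¹.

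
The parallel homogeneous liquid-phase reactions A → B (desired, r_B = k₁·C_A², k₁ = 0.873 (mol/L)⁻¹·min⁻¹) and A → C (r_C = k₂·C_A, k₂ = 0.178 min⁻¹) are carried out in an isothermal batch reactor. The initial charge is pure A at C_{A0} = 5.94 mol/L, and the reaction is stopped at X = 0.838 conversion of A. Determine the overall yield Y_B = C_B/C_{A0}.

C_A = C_{A0}(1−X) = 0.9623 mol/L.
Along a PFR/batch, dC_C/dC_A = −r_C/(r_B+r_C) = −k₂/(k₂+k₁·C_A).
Integrating from C_{A0} to C_A: C_C = (0.178/0.873)·ln[(0.178+0.873·5.94)/(0.178+0.873·0.962)] = 0.2039·ln(5.364/1.018) = 0.3388 mol/L.
Then C_B = (C_{A0}−C_A) − C_C = 4.978 − 0.3388 = 4.639 mol/L.
Y_B = C_B/C_{A0} = 4.639/5.94 = 0.781.

0.781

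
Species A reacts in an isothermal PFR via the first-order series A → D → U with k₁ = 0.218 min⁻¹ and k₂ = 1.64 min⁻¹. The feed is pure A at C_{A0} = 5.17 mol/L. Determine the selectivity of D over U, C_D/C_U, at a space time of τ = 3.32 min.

For first-order series with pure A initially, C_D(τ) = k₁C_{A0}/(k₂−k₁)·(e^(−k₁τ) − e^(−k₂τ)).
e^(−k₁τ) = e^(−0.218×3.32) = e^(−0.7238) = 0.4849; e^(−k₂τ) = e^(−5.445) = 0.004319.
C_D = 0.218×5.17/(1.64−0.218) × (0.4849−0.004319) = 0.7926×0.4806 = 0.3809 mol/L.
C_A = C_{A0}e^(−k₁τ) = 2.507 mol/L, so C_U = C_{A0}−C_A−C_D = 2.282 mol/L; C_D/C_U = 0.167.

0.167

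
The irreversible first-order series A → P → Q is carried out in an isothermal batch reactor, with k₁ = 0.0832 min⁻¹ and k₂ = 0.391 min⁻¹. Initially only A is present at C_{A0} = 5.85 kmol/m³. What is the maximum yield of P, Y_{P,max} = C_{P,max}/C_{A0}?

0.140

For a first-order series the maximum intermediate yield is C_{P,max}/C_{A0} = (k₁/k₂)^[k₂/(k₂−k₁)].
= (0.0832/0.391)^(0.391/(0.391−0.0832)) = (0.2128)^(1.270) = 0.1401.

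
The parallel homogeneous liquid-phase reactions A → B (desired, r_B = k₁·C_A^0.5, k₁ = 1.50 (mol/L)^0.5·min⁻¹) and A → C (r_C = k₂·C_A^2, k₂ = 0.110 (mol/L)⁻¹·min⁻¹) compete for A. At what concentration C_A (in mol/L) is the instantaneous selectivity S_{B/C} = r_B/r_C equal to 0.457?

9.62 mol/L

S_{B/C} = (k₁/k₂)·C_A^-1.5 ⇒ C_A = (S·k₂/k₁)^(1/(-1.5)).
= (0.457×0.110/1.50)^(-0.6667) = (0.03351)^(-0.6667) = 9.62 mol/L.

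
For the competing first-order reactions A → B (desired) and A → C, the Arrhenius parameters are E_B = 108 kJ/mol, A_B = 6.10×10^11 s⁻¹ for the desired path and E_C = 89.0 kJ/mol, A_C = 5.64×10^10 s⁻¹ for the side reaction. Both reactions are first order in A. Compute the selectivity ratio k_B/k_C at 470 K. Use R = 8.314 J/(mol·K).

With equal orders, S_{B/C} = k_B/k_C = (A_B/A_C)·exp[(E_C−E_B)/(RT)].
(E_C−E_B)/(RT) = (89.0−108)×10³/(8.314×470) = -19000/3908 = -4.862.
k_B/k_C = (6.10×10^11/5.64×10^10)·exp(-4.862) = 10.82 × 0.007732 = 0.0836.

0.0836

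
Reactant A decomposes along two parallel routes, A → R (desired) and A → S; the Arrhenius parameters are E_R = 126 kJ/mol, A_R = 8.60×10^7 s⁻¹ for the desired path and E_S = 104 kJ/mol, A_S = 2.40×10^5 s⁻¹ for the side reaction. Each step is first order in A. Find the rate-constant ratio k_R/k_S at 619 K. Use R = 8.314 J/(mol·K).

With equal orders, S_{R/S} = k_R/k_S = (A_R/A_S)·exp[(E_S−E_R)/(RT)].
(E_S−E_R)/(RT) = (104−126)×10³/(8.314×619) = -22000/5146 = -4.275.
k_R/k_S = (8.60×10^7/2.40×10^5)·exp(-4.275) = 358.3 × 0.01391 = 4.99.

4.99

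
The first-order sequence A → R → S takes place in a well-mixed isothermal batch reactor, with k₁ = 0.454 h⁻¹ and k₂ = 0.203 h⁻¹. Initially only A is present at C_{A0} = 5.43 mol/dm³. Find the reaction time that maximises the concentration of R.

3.21 h

Setting dC_R/dt = 0 gives t_opt = ln(k₂/k₁)/(k₂−k₁).
= ln(0.203/0.454)/(0.203−0.454) = ln(0.4471)/-0.2510 = -0.8049/-0.2510 = 3.21 h.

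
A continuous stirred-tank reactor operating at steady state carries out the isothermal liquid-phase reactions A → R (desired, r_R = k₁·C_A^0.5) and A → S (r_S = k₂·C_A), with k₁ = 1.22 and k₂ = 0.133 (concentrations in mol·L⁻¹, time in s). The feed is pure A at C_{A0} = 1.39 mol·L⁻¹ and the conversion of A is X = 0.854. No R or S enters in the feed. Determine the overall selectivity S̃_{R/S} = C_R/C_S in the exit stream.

20.4

Exit C_A = C_{A0}(1−X) = 1.39×0.146 = 0.2029 mol·L⁻¹.
A CSTR operates uniformly at the exit composition, giving r_R = 0.5496 and r_S = 0.02699 (each k·C_A^n at C_A = 0.2029).
Overall selectivity = C_R/C_S = r_Rτ/(r_Sτ) = r_R/r_S = 20.4.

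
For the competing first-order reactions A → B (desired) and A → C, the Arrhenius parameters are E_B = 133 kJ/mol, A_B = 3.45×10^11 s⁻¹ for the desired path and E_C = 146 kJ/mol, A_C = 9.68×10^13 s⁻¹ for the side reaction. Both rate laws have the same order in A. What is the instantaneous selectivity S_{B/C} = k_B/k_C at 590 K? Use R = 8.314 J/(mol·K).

k_B/k_C = (A_B/A_C)·exp[−(E_B−E_C)/(RT)] = (A_B/A_C)·exp[(E_C−E_B)/(RT)].
(E_C−E_B)/(RT) = (146−133)×10³/(8.314×590) = 13000/4905 = 2.650.
k_B/k_C = (3.45×10^11/9.68×10^13)·exp(2.650) = 0.003564 × 14.16 = 0.0505.

0.0505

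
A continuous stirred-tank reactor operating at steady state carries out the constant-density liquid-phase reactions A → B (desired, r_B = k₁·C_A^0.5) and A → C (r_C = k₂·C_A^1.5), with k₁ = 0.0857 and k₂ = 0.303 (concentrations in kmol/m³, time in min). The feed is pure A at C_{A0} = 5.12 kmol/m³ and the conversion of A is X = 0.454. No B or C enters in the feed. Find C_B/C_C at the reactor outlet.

Exit C_A = C_{A0}(1−X) = 5.12×0.546 = 2.796 kmol/m³.
In a CSTR the entire volume is at exit conditions, so r_B = 0.0857×2.796^0.5 = 0.1433 and r_C = 0.303×2.796^1.5 = 1.416.
Overall selectivity = C_B/C_C = r_Bτ/(r_Cτ) = r_B/r_C = 0.101.

0.101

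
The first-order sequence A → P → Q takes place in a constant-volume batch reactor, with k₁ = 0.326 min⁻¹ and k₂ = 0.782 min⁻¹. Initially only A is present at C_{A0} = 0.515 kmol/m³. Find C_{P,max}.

For a first-order series the maximum intermediate yield is C_{P,max}/C_{A0} = (k₁/k₂)^[k₂/(k₂−k₁)].
= (0.326/0.782)^(0.782/(0.782−0.326)) = (0.4169)^(1.715) = 0.2230.
C_{P,max} = 0.2230×0.515 = 0.115 kmol/m³.

0.115 kmol/m³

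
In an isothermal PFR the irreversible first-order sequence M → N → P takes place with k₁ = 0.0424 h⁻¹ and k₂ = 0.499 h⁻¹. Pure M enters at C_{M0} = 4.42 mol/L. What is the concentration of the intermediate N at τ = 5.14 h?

The intermediate concentration in a first-order A→B→C sequence is C_N = k₁C_{M0}(e^(−k₁τ) − e^(−k₂τ))/(k₂−k₁).
e^(−k₁τ) = e^(−0.0424×5.14) = e^(−0.2179) = 0.8042; e^(−k₂τ) = e^(−2.565) = 0.07693.
C_N = 0.0424×4.42/(0.499−0.0424) × (0.8042−0.07693) = 0.4104×0.7272 = 0.2985 mol/L.

0.298 mol/L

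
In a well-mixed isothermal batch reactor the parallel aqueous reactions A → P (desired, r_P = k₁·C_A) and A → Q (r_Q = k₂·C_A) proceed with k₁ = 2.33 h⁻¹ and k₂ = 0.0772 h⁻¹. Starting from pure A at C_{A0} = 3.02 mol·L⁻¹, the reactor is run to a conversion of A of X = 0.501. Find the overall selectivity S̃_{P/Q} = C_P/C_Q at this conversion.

30.2

C_A = C_{A0}(1−X) = 1.507 mol·L⁻¹.
Both paths are first order in A, so the instantaneous fraction to P is constant: dC_P/d(−C_A) = k₁/(k₁+k₂) = 0.9679.
C_P = 0.9679·(C_{A0}−C_A) = 0.9679×1.513 = 1.46 mol·L⁻¹.
C_Q = (C_{A0}−C_A)−C_P = 0.04852 mol·L⁻¹; S̃_{P/Q} = 1.464/0.04852 = 30.2.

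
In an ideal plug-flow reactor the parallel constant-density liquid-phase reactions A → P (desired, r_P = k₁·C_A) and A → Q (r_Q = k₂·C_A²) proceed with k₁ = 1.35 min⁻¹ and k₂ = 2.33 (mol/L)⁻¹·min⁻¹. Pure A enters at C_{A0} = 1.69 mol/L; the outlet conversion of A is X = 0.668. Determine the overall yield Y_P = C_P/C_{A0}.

0.236

C_A = C_{A0}(1−X) = 0.5611 mol/L.
Along a PFR/batch, dC_P/dC_A = −r_P/(r_P+r_Q) = −k₁/(k₁+k₂·C_A).
Integrating from C_{A0} to C_A: C_P = (1.35/2.33)·ln[(1.35+2.33·1.69)/(1.35+2.33·0.561)] = 0.5794·ln(5.288/2.657) = 0.3987 mol/L.
Y_P = C_P/C_{A0} = 0.3987/1.69 = 0.236.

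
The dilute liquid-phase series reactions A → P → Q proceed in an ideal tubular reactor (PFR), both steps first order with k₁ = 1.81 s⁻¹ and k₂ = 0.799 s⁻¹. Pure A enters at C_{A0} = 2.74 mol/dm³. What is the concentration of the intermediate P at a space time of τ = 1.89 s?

0.923 mol/dm³

The intermediate concentration in a first-order A→B→C sequence is C_P = k₁C_{A0}(e^(−k₁τ) − e^(−k₂τ))/(k₂−k₁).
e^(−k₁τ) = e^(−1.81×1.89) = e^(−3.421) = 0.03268; e^(−k₂τ) = e^(−1.510) = 0.2209.
C_P = 1.81×2.74/(0.799−1.81) × (0.03268−0.2209) = (-4.905)×(-0.1882) = 0.9232 mol/dm³.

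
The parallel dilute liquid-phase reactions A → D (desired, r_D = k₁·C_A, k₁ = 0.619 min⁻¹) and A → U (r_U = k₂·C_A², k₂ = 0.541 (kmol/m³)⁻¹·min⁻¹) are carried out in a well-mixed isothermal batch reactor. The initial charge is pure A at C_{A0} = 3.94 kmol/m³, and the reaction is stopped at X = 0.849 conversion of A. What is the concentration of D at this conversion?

C_A = C_{A0}(1−X) = 0.5949 kmol/m³.
Along a PFR/batch, dC_D/dC_A = −r_D/(r_D+r_U) = −k₁/(k₁+k₂·C_A).
Integrating from C_{A0} to C_A: C_D = (0.619/0.541)·ln[(0.619+0.541·3.94)/(0.619+0.541·0.595)] = 1.144·ln(2.751/0.9409) = 1.227 kmol/m³.

1.23 kmol/m³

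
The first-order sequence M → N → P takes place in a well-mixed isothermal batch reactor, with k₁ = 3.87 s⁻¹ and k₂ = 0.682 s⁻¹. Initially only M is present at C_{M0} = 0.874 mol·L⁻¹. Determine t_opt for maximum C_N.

Setting dC_N/dt = 0 gives t_opt = ln(k₂/k₁)/(k₂−k₁).
= ln(0.682/3.87)/(0.682−3.87) = ln(0.1762)/-3.188 = -1.736/-3.188 = 0.545 s.

0.545 s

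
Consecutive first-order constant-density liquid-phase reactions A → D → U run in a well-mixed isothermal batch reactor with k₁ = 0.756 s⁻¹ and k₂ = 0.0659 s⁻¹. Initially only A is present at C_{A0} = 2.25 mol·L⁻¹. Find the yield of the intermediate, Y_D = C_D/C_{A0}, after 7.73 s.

For first-order series with pure A initially, C_D(t) = k₁C_{A0}/(k₂−k₁)·(e^(−k₁t) − e^(−k₂t)).
e^(−k₁t) = e^(−0.756×7.73) = e^(−5.844) = 0.002898; e^(−k₂t) = e^(−0.5094) = 0.6009.
C_D = 0.756×2.25/(0.0659−0.756) × (0.002898−0.6009) = (-2.465)×(-0.5980) = 1.474 mol·L⁻¹.
Y_D = C_D/C_{A0} = 1.474/2.25 = 0.655.

0.655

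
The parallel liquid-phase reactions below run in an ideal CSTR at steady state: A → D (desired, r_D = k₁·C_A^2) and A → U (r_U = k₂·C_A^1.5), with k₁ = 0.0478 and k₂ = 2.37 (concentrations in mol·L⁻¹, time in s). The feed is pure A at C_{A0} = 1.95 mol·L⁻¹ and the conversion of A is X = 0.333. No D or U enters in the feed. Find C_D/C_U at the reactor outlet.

Exit C_A = C_{A0}(1−X) = 1.95×0.667 = 1.301 mol·L⁻¹.
Rates in a CSTR are evaluated at the outlet concentration: r_D = 0.0478×1.301^2 = 0.08086, r_U = 2.37×1.301^1.5 = 3.516.
Overall selectivity = C_D/C_U = r_Dτ/(r_Uτ) = r_D/r_U = 0.0230.

0.0230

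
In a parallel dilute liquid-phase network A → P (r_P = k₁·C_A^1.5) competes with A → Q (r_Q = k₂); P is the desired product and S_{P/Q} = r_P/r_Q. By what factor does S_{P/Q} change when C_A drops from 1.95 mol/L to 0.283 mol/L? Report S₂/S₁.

S_{P/Q} = (k₁/k₂)·C_A^1.5, so S₂/S₁ = (C_{A,2}/C_{A,1})^1.5.
= (0.283/1.95)^1.5 = (0.1451)^1.5 = 0.0553.
Selectivity toward P falls as C_A falls — high-concentration operation is favoured.

0.0553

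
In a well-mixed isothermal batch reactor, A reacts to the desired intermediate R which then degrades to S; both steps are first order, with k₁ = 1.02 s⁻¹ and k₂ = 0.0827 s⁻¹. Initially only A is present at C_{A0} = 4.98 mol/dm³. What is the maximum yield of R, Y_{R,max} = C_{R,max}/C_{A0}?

At the optimum, C_{R,max}/C_{A0} = (k₁/k₂)^[k₂/(k₂−k₁)].
= (1.02/0.0827)^(0.0827/(0.0827−1.02)) = (12.33)^(-0.08823) = 0.8012.

0.801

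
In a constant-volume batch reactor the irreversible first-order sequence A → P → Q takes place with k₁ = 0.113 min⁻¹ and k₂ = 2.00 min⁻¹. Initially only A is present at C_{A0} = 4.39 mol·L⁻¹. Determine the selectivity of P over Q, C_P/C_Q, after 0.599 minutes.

1.38

Solving the coupled first-order balances gives C_P(t) = [k₁/(k₂−k₁)]·C_{A0}·(e^(−k₁t) − e^(−k₂t)).
e^(−k₁t) = e^(−0.113×0.599) = e^(−0.06769) = 0.9346; e^(−k₂t) = e^(−1.198) = 0.3018.
C_P = 0.113×4.39/(2.00−0.113) × (0.9346−0.3018) = 0.2629×0.6328 = 0.1663 mol·L⁻¹.
C_A = C_{A0}e^(−k₁t) = 4.103 mol·L⁻¹, so C_Q = C_{A0}−C_A−C_P = 0.1210 mol·L⁻¹; C_P/C_Q = 1.38.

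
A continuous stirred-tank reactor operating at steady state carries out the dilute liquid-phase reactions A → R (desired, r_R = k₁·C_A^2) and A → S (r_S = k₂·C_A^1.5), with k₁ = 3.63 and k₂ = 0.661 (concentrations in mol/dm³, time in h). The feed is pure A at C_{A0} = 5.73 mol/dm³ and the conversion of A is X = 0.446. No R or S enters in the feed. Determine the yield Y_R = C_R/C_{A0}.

0.405

Exit C_A = C_{A0}(1−X) = 5.73×0.554 = 3.174 mol/dm³.
A CSTR operates uniformly at the exit composition, giving r_R = 36.58 and r_S = 3.739 (each k·C_A^n at C_A = 3.174).
Fraction of consumed A going to R: r_R/(r_R+r_S) = 0.9073.
C_R = 0.9073·C_{A0}·X = 0.9073×5.73×0.446 = 2.32 mol/dm³; Y_R = C_R/C_{A0} = 0.405.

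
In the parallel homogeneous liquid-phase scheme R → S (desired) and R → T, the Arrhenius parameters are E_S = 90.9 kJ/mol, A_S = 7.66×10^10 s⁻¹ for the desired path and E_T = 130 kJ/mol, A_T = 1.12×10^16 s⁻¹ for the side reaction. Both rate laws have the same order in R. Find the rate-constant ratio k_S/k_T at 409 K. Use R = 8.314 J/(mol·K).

0.674

k_S/k_T = (A_S/A_T)·exp[−(E_S−E_T)/(RT)] = (A_S/A_T)·exp[(E_T−E_S)/(RT)].
(E_T−E_S)/(RT) = (130−90.9)×10³/(8.314×409) = 39100/3400 = 11.50.
k_S/k_T = (7.66×10^10/1.12×10^16)·exp(11.50) = 6.839×10^-6 × 98574 = 0.674.
Since E_S < E_T, lowering the temperature improves selectivity toward S.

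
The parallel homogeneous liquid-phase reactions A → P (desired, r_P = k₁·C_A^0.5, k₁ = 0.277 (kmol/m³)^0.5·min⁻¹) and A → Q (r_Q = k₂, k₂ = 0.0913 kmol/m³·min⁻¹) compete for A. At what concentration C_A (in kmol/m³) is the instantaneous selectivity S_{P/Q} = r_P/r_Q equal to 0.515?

S_{P/Q} = (k₁/k₂)·C_A^0.5 ⇒ C_A = (S·k₂/k₁)^(2).
= (0.515×0.0913/0.277)^(2) = (0.1697)^(2) = 0.0288 kmol/m³.

0.0288 kmol/m³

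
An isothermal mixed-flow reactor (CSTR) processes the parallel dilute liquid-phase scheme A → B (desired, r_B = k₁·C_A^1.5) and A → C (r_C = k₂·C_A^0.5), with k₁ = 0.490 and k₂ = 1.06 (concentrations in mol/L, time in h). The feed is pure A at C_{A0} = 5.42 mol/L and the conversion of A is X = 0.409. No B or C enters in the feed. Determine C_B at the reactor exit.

1.32 mol/L

Exit C_A = C_{A0}(1−X) = 5.42×0.591 = 3.203 mol/L.
In a CSTR the entire volume is at exit conditions, so r_B = 0.490×3.203^1.5 = 2.809 and r_C = 1.06×3.203^0.5 = 1.897.
Fraction of consumed A going to B: r_B/(r_B+r_C) = 0.5969.
C_B = 0.5969·C_{A0}·X = 0.5969×5.42×0.409 = 1.32 mol/L.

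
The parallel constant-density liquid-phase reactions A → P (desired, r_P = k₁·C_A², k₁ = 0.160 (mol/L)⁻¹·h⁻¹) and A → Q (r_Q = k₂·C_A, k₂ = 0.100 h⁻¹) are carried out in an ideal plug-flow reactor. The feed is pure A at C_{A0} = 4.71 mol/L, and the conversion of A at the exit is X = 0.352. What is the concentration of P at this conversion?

C_A = C_{A0}(1−X) = 3.052 mol/L.
Along a PFR/batch, dC_Q/dC_A = −r_Q/(r_P+r_Q) = −k₂/(k₂+k₁·C_A).
Integrating from C_{A0} to C_A: C_Q = (0.100/0.160)·ln[(0.100+0.160·4.71)/(0.100+0.160·3.05)] = 0.6250·ln(0.8536/0.5883) = 0.2326 mol/L.
Then C_P = (C_{A0}−C_A) − C_Q = 1.658 − 0.2326 = 1.425 mol/L.

1.43 mol/L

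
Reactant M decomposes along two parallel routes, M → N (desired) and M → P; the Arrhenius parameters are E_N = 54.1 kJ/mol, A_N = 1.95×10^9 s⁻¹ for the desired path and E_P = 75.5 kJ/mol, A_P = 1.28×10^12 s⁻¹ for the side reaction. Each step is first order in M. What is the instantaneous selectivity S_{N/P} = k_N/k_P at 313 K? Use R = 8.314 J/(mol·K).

With equal orders, S_{N/P} = k_N/k_P = (A_N/A_P)·exp[(E_P−E_N)/(RT)].
(E_P−E_N)/(RT) = (75.5−54.1)×10³/(8.314×313) = 21400/2602 = 8.224.
k_N/k_P = (1.95×10^9/1.28×10^12)·exp(8.224) = 0.001523 × 3728 = 5.68.

5.68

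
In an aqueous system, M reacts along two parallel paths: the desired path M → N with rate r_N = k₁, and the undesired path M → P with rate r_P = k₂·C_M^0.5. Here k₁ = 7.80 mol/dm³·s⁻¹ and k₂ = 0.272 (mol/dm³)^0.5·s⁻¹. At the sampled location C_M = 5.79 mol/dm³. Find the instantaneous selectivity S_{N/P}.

11.9

S_{N/P} = r_N/r_P = (k₁)/(k₂·C_M^0.5) = (k₁/k₂)·C_M^-0.5.
= (7.80) / (0.272×5.790^0.5) = 7.800/0.6545 = 11.9.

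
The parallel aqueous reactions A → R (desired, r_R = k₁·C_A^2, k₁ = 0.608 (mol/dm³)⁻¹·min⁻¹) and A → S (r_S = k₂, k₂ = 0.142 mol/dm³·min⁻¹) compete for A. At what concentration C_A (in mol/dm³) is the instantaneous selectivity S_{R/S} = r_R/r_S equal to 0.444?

0.322 mol/dm³

S_{R/S} = (k₁/k₂)·C_A^2 ⇒ C_A = (S·k₂/k₁)^(0.5).
= (0.444×0.142/0.608)^(0.5) = (0.1037)^(0.5) = 0.322 mol/dm³.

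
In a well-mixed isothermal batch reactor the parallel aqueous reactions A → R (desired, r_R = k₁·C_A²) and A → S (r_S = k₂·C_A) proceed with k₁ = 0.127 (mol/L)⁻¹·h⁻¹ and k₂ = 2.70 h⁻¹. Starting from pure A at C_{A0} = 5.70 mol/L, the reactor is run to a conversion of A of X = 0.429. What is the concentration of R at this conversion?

0.424 mol/L

C_A = C_{A0}(1−X) = 3.255 mol/L.
Along a PFR/batch, dC_S/dC_A = −r_S/(r_R+r_S) = −k₂/(k₂+k₁·C_A).
Integrating from C_{A0} to C_A: C_S = (2.70/0.127)·ln[(2.70+0.127·5.70)/(2.70+0.127·3.25)] = 21.26·ln(3.424/3.113) = 2.021 mol/L.
Then C_R = (C_{A0}−C_A) − C_S = 2.445 − 2.021 = 0.4239 mol/L.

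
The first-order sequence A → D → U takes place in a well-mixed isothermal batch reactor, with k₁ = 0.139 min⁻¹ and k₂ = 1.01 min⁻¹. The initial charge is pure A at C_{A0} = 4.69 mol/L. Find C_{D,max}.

0.470 mol/L

At the optimum, C_{D,max}/C_{A0} = (k₁/k₂)^[k₂/(k₂−k₁)].
= (0.139/1.01)^(1.01/(1.01−0.139)) = (0.1376)^(1.160) = 0.1003.
C_{D,max} = 0.1003×4.69 = 0.470 mol/L.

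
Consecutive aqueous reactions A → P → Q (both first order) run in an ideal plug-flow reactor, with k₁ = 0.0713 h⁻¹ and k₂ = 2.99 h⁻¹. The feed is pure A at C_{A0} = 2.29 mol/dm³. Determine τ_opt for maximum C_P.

1.28 h

Setting dC_P/dτ = 0 gives τ_opt = ln(k₂/k₁)/(k₂−k₁).
= ln(2.99/0.0713)/(2.99−0.0713) = ln(41.94)/2.919 = 3.736/2.919 = 1.28 h.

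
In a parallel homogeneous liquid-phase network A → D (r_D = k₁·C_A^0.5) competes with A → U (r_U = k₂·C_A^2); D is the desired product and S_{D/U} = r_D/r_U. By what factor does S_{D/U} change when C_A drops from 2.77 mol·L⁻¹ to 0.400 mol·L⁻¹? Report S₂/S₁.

S_{D/U} = (k₁/k₂)·C_A^-1.5, so S₂/S₁ = (C_{A,2}/C_{A,1})^-1.5.
= (0.400/2.77)^(-1.5) = (0.1444)^(-1.5) = 18.2.

18.2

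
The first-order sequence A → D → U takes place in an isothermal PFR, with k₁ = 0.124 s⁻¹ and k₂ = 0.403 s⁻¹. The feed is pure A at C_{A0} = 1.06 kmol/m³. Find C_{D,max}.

For a first-order series the maximum intermediate yield is C_{D,max}/C_{A0} = (k₁/k₂)^[k₂/(k₂−k₁)].
= (0.124/0.403)^(0.403/(0.403−0.124)) = (0.3077)^(1.444) = 0.1822.
C_{D,max} = 0.1822×1.06 = 0.193 kmol/m³.

0.193 kmol/m³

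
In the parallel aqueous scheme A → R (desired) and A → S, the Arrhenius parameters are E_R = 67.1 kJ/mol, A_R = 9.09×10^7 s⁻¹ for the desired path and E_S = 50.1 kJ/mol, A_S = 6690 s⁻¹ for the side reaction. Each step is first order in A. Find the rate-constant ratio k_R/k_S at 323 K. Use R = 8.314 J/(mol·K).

With equal orders, S_{R/S} = k_R/k_S = (A_R/A_S)·exp[(E_S−E_R)/(RT)].
(E_S−E_R)/(RT) = (50.1−67.1)×10³/(8.314×323) = -17000/2685 = -6.330.
k_R/k_S = (9.09×10^7/6690)·exp(-6.330) = 13587 × 0.001781 = 24.2.
Since E_R > E_S, raising the temperature improves selectivity toward R.

24.2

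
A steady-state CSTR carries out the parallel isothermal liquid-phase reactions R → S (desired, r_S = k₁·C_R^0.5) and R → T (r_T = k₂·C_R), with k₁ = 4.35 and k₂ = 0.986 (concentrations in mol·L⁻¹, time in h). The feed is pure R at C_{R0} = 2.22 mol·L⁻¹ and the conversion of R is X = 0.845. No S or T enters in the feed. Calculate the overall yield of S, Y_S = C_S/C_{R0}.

Exit C_R = C_{R0}(1−X) = 2.22×0.155 = 0.3441 mol·L⁻¹.
In a CSTR the entire volume is at exit conditions, so r_S = 4.35×0.3441^0.5 = 2.552 and r_T = 0.986×0.3441 = 0.3393.
Fraction of consumed R going to S: r_S/(r_S+r_T) = 0.8826.
C_S = 0.8826·C_{R0}·X = 0.8826×2.22×0.845 = 1.66 mol·L⁻¹; Y_S = C_S/C_{R0} = 0.746.

0.746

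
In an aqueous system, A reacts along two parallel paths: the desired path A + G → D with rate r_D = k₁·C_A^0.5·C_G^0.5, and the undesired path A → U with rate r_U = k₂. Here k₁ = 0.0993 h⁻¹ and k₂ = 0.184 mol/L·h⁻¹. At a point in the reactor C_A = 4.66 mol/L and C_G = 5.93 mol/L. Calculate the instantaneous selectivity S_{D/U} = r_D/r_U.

2.84

S_{D/U} = r_D/r_U = (k₁·C_A^0.5·C_G^0.5)/(k₂) = (k₁/k₂)·C_A^0.5·C_G^0.5.
= (0.0993×4.660^0.5×5.930^0.5) / (0.184) = 0.5220/0.1840 = 2.84.
Since the desired path is higher order in A, keeping C_A high (PFR or concentrated feed) favours D.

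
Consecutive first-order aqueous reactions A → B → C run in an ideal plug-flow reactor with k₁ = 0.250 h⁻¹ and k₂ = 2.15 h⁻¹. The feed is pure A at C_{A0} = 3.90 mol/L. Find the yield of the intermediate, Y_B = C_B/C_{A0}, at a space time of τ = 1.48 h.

0.0854

Solving the coupled first-order balances gives C_B(τ) = [k₁/(k₂−k₁)]·C_{A0}·(e^(−k₁τ) − e^(−k₂τ)).
e^(−k₁τ) = e^(−0.250×1.48) = e^(−0.3700) = 0.6907; e^(−k₂τ) = e^(−3.182) = 0.04150.
C_B = 0.250×3.90/(2.15−0.250) × (0.6907−0.04150) = 0.5132×0.6492 = 0.3332 mol/L.
Y_B = C_B/C_{A0} = 0.3332/3.90 = 0.0854.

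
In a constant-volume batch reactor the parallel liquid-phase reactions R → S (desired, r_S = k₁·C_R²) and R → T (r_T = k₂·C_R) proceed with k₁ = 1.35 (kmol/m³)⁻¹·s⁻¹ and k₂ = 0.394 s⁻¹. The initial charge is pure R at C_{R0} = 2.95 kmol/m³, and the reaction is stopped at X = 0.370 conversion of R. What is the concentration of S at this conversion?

C_R = C_{R0}(1−X) = 1.859 kmol/m³.
Along a PFR/batch, dC_T/dC_R = −r_T/(r_S+r_T) = −k₂/(k₂+k₁·C_R).
Integrating from C_{R0} to C_R: C_T = (0.394/1.35)·ln[(0.394+1.35·2.95)/(0.394+1.35·1.86)] = 0.2919·ln(4.377/2.903) = 0.1198 kmol/m³.
Then C_S = (C_{R0}−C_R) − C_T = 1.092 − 0.1198 = 0.9717 kmol/m³.

0.972 kmol/m³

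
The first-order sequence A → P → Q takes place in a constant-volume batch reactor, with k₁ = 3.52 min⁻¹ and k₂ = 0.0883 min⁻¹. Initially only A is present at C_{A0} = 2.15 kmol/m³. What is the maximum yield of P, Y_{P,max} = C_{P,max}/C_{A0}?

0.910

For a first-order series the maximum intermediate yield is C_{P,max}/C_{A0} = (k₁/k₂)^[k₂/(k₂−k₁)].
= (3.52/0.0883)^(0.0883/(0.0883−3.52)) = (39.86)^(-0.02573) = 0.9095.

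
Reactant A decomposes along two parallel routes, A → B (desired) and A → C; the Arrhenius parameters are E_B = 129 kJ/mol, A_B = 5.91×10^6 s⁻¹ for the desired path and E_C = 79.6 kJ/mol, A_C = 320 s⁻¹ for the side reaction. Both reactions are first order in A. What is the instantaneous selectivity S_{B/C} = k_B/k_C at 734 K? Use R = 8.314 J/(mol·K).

5.63

Since both paths have the same order in A, the concentration cancels and S_{B/C} = k_B/k_C = (A_B/A_C)·exp[(E_C−E_B)/(RT)].
(E_C−E_B)/(RT) = (79.6−129)×10³/(8.314×734) = -49400/6102 = -8.095.
k_B/k_C = (5.91×10^6/320)·exp(-8.095) = 18469 × 3.050×10^-4 = 5.63.
Since E_B > E_C, raising the temperature improves selectivity toward B.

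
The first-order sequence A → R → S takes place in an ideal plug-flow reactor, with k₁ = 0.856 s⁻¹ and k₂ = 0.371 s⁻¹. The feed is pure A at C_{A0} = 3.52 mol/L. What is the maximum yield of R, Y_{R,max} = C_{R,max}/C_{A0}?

At the optimum, C_{R,max}/C_{A0} = (k₁/k₂)^[k₂/(k₂−k₁)].
= (0.856/0.371)^(0.371/(0.371−0.856)) = (2.307)^(-0.7649) = 0.5275.

0.528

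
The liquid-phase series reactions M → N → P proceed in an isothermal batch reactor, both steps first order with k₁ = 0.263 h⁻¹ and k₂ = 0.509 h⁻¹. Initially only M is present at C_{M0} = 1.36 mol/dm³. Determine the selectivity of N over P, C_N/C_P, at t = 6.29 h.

Solving the coupled first-order balances gives C_N(t) = [k₁/(k₂−k₁)]·C_{M0}·(e^(−k₁t) − e^(−k₂t)).
e^(−k₁t) = e^(−0.263×6.29) = e^(−1.654) = 0.1912; e^(−k₂t) = e^(−3.202) = 0.04070.
C_N = 0.263×1.36/(0.509−0.263) × (0.1912−0.04070) = 1.454×0.1505 = 0.2189 mol/dm³.
C_M = C_{M0}e^(−k₁t) = 0.2601 mol/dm³, so C_P = C_{M0}−C_M−C_N = 0.8810 mol/dm³; C_N/C_P = 0.248.

0.248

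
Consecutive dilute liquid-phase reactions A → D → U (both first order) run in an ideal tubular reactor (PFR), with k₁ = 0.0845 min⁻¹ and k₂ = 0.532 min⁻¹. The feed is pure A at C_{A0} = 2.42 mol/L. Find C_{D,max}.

At the optimum, C_{D,max}/C_{A0} = (k₁/k₂)^[k₂/(k₂−k₁)].
= (0.0845/0.532)^(0.532/(0.532−0.0845)) = (0.1588)^(1.189) = 0.1122.
C_{D,max} = 0.1122×2.42 = 0.272 mol/L.

0.272 mol/L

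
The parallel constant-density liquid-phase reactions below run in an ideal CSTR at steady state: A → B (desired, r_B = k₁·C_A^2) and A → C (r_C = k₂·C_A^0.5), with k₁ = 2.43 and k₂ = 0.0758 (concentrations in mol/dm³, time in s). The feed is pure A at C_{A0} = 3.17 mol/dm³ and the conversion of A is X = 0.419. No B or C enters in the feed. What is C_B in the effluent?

Exit C_A = C_{A0}(1−X) = 3.17×0.581 = 1.842 mol/dm³.
A CSTR operates uniformly at the exit composition, giving r_B = 8.243 and r_C = 0.1029 (each k·C_A^n at C_A = 1.842).
Fraction of consumed A going to B: r_B/(r_B+r_C) = 0.9877.
C_B = 0.9877·C_{A0}·X = 0.9877×3.17×0.419 = 1.31 mol/dm³.

1.31 mol/dm³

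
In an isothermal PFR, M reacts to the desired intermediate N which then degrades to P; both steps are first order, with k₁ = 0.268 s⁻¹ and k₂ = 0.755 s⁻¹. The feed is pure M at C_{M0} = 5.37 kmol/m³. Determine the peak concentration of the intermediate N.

For a first-order series the maximum intermediate yield is C_{N,max}/C_{M0} = (k₁/k₂)^[k₂/(k₂−k₁)].
= (0.268/0.755)^(0.755/(0.755−0.268)) = (0.3550)^(1.550) = 0.2007.
C_{N,max} = 0.2007×5.37 = 1.08 kmol/m³.

1.08 kmol/m³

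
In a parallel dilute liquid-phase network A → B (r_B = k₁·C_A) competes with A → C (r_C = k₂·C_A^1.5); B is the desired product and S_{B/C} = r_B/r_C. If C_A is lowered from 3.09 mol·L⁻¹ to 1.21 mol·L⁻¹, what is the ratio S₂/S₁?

1.60

S_{B/C} = (k₁/k₂)·C_A^-0.5, so S₂/S₁ = (C_{A,2}/C_{A,1})^-0.5.
= (1.21/3.09)^(-0.5) = (0.3916)^(-0.5) = 1.60.
Selectivity toward B rises as C_A falls — low-concentration operation is favoured.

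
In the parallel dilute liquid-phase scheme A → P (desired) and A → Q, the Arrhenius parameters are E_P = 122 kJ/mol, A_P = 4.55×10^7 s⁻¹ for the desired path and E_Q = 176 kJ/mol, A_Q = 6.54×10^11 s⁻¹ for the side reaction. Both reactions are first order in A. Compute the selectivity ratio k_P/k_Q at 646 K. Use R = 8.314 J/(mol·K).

Since both paths have the same order in A, the concentration cancels and S_{P/Q} = k_P/k_Q = (A_P/A_Q)·exp[(E_Q−E_P)/(RT)].
(E_Q−E_P)/(RT) = (176−122)×10³/(8.314×646) = 54000/5371 = 10.05.
k_P/k_Q = (4.55×10^7/6.54×10^11)·exp(10.05) = 6.957×10^-5 × 23255 = 1.62.

1.62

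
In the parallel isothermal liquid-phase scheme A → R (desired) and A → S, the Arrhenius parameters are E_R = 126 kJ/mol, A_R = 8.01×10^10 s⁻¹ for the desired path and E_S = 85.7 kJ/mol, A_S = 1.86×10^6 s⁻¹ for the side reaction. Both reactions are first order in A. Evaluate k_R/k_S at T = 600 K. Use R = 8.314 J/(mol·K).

13.4

k_R/k_S = (A_R/A_S)·exp[−(E_R−E_S)/(RT)] = (A_R/A_S)·exp[(E_S−E_R)/(RT)].
(E_S−E_R)/(RT) = (85.7−126)×10³/(8.314×600) = -40300/4988 = -8.079.
k_R/k_S = (8.01×10^10/1.86×10^6)·exp(-8.079) = 43065 × 3.101×10^-4 = 13.4.
Since E_R > E_S, raising the temperature improves selectivity toward R.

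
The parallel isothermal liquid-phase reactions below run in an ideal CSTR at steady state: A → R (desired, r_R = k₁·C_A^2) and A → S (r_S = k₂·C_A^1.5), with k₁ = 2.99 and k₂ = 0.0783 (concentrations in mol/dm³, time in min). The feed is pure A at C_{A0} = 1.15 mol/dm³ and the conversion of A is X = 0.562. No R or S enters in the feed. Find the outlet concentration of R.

0.623 mol/dm³

Exit C_A = C_{A0}(1−X) = 1.15×0.438 = 0.5037 mol/dm³.
A CSTR operates uniformly at the exit composition, giving r_R = 0.7586 and r_S = 0.02799 (each k·C_A^n at C_A = 0.5037).
Fraction of consumed A going to R: r_R/(r_R+r_S) = 0.9644.
C_R = 0.9644·C_{A0}·X = 0.9644×1.15×0.562 = 0.623 mol/dm³.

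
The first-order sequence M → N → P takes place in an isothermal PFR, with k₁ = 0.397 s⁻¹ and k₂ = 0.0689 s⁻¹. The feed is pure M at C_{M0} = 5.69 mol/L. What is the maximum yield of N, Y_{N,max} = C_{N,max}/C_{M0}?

0.692

For a first-order series the maximum intermediate yield is C_{N,max}/C_{M0} = (k₁/k₂)^[k₂/(k₂−k₁)].
= (0.397/0.0689)^(0.0689/(0.0689−0.397)) = (5.762)^(-0.2100) = 0.6923.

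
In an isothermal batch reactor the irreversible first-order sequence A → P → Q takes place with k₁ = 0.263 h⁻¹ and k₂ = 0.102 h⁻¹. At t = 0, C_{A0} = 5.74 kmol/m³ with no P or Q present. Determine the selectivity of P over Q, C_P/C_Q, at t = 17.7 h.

Solving the coupled first-order balances gives C_P(t) = [k₁/(k₂−k₁)]·C_{A0}·(e^(−k₁t) − e^(−k₂t)).
e^(−k₁t) = e^(−0.263×17.7) = e^(−4.655) = 0.009513; e^(−k₂t) = e^(−1.805) = 0.1644.
C_P = 0.263×5.74/(0.102−0.263) × (0.009513−0.1644) = (-9.377)×(-0.1549) = 1.452 kmol/m³.
C_A = C_{A0}e^(−k₁t) = 0.05460 kmol/m³, so C_Q = C_{A0}−C_A−C_P = 4.233 kmol/m³; C_P/C_Q = 0.343.

0.343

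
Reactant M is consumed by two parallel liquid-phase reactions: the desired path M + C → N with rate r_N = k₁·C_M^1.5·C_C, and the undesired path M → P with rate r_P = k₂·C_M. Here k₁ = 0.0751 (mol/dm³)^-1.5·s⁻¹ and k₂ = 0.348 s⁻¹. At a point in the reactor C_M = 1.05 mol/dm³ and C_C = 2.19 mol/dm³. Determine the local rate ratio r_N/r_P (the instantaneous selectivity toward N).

S_{N/P} = r_N/r_P = (k₁·C_M^1.5·C_C)/(k₂·C_M) = (k₁/k₂)·C_M^0.5·C_C.
= (0.0751×1.050^1.5×2.190) / (0.348×1.050) = 0.1770/0.3654 = 0.484.

0.484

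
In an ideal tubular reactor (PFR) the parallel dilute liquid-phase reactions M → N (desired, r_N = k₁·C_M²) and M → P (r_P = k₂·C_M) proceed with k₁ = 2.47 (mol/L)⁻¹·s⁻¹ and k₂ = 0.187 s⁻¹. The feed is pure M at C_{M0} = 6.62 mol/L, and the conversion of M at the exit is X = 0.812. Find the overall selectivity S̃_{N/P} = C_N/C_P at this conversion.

C_M = C_{M0}(1−X) = 1.245 mol/L.
Along a PFR/batch, dC_P/dC_M = −r_P/(r_N+r_P) = −k₂/(k₂+k₁·C_M).
Integrating from C_{M0} to C_M: C_P = (0.187/2.47)·ln[(0.187+2.47·6.62)/(0.187+2.47·1.24)] = 0.07571·ln(16.54/3.261) = 0.1229 mol/L.
Then C_N = (C_{M0}−C_M) − C_P = 5.375 − 0.1229 = 5.253 mol/L.
S̃_{N/P} = C_N/C_P = 5.253/0.1229 = 42.7.

42.7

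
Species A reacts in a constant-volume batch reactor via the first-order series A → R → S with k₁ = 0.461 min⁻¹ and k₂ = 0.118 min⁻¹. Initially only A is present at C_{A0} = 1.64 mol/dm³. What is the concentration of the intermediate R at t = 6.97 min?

Solving the coupled first-order balances gives C_R(t) = [k₁/(k₂−k₁)]·C_{A0}·(e^(−k₁t) − e^(−k₂t)).
e^(−k₁t) = e^(−0.461×6.97) = e^(−3.213) = 0.04023; e^(−k₂t) = e^(−0.8225) = 0.4393.
C_R = 0.461×1.64/(0.118−0.461) × (0.04023−0.4393) = (-2.204)×(-0.3991) = 0.8797 mol/dm³.

0.880 mol/dm³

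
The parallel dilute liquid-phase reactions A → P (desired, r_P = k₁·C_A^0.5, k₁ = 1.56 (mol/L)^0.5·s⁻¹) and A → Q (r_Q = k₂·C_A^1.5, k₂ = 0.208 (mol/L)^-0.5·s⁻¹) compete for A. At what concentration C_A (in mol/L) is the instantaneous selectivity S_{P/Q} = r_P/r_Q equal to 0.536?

S_{P/Q} = (k₁/k₂)·C_A⁻¹ ⇒ C_A = (S·k₂/k₁)^(-1).
= (0.536×0.208/1.56)^(-1) = (0.07147)^(-1) = 14.0 mol/L.

14.0 mol/L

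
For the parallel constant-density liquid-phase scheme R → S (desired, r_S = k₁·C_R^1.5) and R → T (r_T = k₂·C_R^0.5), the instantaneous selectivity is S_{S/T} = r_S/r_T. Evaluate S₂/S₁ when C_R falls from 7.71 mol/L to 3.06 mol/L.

0.397

S_{S/T} = (k₁/k₂)·C_R, so S₂/S₁ = (C_{R,2}/C_{R,1}).
= 3.06/7.71 = 0.397.
Selectivity toward S falls as C_R falls — high-concentration operation is favoured.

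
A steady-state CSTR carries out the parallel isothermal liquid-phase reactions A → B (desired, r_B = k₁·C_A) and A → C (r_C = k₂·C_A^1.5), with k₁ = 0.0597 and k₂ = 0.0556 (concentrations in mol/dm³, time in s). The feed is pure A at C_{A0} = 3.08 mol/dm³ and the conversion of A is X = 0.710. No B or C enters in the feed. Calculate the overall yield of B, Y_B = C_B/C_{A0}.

Exit C_A = C_{A0}(1−X) = 3.08×0.290 = 0.8932 mol/dm³.
Rates in a CSTR are evaluated at the outlet concentration: r_B = 0.0597×0.8932 = 0.05332, r_C = 0.0556×0.8932^1.5 = 0.04694.
Fraction of consumed A going to B: r_B/(r_B+r_C) = 0.5319.
C_B = 0.5319·C_{A0}·X = 0.5319×3.08×0.710 = 1.16 mol/dm³; Y_B = C_B/C_{A0} = 0.378.

0.378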